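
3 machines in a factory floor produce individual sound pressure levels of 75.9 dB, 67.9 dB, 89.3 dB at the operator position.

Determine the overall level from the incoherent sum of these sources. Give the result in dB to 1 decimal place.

89.5 dB

Σ 10^(Lᵢ/10) = 8.962e+08.
Back to dB: 10·log₁₀ Σ = 89.5 dB.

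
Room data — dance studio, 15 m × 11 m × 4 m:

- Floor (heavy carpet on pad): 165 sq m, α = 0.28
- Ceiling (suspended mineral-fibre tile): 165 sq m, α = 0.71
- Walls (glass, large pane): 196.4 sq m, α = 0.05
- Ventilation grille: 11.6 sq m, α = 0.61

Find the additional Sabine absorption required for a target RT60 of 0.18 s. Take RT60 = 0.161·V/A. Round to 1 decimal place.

410.1 sabins

Summing Sᵢαᵢ: 46.200 + 117.150 + 9.820 + 7.076 → A₁ = 180.246 sabins.
V = 660 m³. Required absorption A₂ = 0.161 × 660 / 0.18 = 590.333 sabins.
Shortfall: 590.333 − 180.246 = 410.1 sabins.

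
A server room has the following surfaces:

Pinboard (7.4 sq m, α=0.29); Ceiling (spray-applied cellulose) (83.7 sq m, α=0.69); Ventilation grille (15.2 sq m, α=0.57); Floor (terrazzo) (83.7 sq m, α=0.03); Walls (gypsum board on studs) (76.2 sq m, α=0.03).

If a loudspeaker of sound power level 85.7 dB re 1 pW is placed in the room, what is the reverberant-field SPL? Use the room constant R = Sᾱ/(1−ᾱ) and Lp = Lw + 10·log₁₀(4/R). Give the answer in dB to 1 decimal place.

71.7 dB

Σ(Sᵢαᵢ) = 7.4×0.29 + 83.7×0.69 + 15.2×0.57 + 83.7×0.03 + 76.2×0.03 = 73.360; total area S = 266.2 sq m.
ᾱ = 0.2756, so room constant R = A/(1−ᾱ) = 101.270 sq m.
Lp = Lw + 10 log₁₀(4/R) = 85.7 -14.03 = 71.7 dB.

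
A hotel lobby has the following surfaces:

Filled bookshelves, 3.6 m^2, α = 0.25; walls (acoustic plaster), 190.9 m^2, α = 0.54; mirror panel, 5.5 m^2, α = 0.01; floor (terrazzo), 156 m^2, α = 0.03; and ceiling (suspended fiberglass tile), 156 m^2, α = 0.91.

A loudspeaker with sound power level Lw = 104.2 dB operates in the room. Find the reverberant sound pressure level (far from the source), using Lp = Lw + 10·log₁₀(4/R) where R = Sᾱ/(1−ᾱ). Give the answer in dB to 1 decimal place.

83.3 dB

Σ(Sᵢαᵢ) = 3.6·0.25 + 190.9·0.54 + 5.5·0.01 + 156·0.03 + 156·0.91 = 250.681; total area S = 512.0 m^2.
ᾱ = 250.681/512.0 = 0.4896; R = Sᾱ/(1−ᾱ) = 250.681/(1−0.4896) = 491.146 m^2.
Lp = Lw + 10 log₁₀(4/R) = 104.2 -20.89 = 83.3 dB.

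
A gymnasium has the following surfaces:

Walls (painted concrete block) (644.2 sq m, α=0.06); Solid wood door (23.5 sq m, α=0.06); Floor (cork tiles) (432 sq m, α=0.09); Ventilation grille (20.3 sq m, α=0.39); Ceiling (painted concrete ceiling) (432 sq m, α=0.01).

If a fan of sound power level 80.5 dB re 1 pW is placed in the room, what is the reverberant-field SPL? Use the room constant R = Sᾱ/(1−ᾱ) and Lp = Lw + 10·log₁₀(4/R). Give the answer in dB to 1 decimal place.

66.7 dB

A = 91.179 sabins; S = 1552.0 sq m.
ᾱ = 0.0587, so room constant R = A/(1−ᾱ) = 96.865 sq m.
Lp = Lw + 10 log₁₀(4/R) = 80.5 -13.84 = 66.7 dB.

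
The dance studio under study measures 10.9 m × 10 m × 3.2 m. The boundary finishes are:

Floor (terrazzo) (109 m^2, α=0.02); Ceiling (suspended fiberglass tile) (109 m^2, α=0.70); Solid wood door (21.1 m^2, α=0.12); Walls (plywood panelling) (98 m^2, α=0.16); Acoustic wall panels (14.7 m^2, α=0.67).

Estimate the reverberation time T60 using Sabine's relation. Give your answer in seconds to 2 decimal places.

Summing Sᵢαᵢ: 2.180 + 76.300 + 2.532 + 15.680 + 9.849 → A = 106.541 sabins.
V = 10.9·10·3.2 = 348.8 m³.
Sabine: RT60 = 0.161 × 348.8 / 106.541 = 0.53 s.

0.53 s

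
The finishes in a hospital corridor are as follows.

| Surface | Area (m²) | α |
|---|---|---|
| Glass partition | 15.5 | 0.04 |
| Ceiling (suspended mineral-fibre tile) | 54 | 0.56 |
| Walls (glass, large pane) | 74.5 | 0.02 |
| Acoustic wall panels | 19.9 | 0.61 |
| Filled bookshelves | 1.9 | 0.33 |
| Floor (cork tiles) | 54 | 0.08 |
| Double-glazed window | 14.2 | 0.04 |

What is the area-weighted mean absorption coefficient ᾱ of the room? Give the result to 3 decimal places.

0.214

Total surface area S = 234.0 m².
Weighted sum Σ Sα = 50.004.
ᾱ = A/S = 0.214.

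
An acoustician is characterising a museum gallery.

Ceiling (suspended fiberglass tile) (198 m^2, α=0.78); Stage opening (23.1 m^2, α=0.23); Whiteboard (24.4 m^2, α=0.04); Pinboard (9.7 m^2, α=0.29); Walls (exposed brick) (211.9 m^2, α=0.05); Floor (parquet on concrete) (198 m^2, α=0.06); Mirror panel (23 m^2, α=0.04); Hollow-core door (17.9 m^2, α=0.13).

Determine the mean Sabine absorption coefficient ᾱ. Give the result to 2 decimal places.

S = Σ Sᵢ = 198 + 23.1 + 24.4 + 9.7 + 211.9 + 198 + 23 + 17.9 = 706.0 m^2.
Σ(Sᵢαᵢ) = 198·0.78 + 23.1·0.23 + 24.4·0.04 + 9.7·0.29 + 211.9·0.05 + 198·0.06 + 23·0.04 + 17.9·0.13 = 189.264.
ᾱ = 189.264 / 706.0 = 0.27.

0.27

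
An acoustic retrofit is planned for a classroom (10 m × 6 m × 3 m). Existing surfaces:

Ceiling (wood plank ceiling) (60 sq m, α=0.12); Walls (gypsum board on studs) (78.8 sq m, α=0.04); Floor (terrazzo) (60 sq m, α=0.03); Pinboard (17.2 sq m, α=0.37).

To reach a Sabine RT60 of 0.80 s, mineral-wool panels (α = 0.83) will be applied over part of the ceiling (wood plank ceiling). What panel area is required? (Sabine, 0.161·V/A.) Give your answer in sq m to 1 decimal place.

24.9

Total absorption A₁ = 60·0.12 + 78.8·0.04 + 60·0.03 + 17.2·0.37
  = 7.200 + 3.152 + 1.800 + 6.364 = 18.516 sq m sabins.
V = 180 m³. Target absorption A₂ = 0.161 × 180 / 0.80 = 36.225 sabins.
Absorption to add: 36.225 − 18.516 = 17.709 sabins.
Each sq m of panel replacing the ceiling (wood plank ceiling) adds (0.83 − 0.12) = 0.71 sabins.
Area = ΔA/Δα = 17.709/0.71 = 24.9 sq m.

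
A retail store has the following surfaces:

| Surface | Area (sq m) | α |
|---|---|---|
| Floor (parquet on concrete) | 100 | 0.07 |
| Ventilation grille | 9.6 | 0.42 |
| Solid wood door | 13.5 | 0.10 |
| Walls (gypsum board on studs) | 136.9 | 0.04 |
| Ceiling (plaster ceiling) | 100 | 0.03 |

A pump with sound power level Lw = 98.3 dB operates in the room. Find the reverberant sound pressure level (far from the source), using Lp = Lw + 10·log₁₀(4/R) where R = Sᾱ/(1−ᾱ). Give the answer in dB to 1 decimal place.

A = 20.858 sabins; S = 360.0 sq m.
ᾱ = 0.0579, so room constant R = A/(1−ᾱ) = 22.140 sq m.
Lp = Lw + 10 log₁₀(4/R) = 98.3 -7.43 = 90.9 dB.

90.9 dB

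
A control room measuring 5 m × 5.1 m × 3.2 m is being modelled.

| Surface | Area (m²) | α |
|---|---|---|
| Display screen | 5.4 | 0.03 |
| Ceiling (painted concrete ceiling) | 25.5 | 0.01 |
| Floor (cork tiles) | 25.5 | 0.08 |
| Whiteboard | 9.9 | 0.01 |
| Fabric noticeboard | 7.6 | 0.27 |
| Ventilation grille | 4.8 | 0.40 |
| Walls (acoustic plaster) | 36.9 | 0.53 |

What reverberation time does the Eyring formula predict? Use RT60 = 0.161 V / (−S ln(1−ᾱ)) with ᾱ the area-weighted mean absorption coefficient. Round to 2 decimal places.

0.44 sec

S = Σ Sᵢ = 115.6 m².
Σ(Sᵢαᵢ) = 5.4×0.03 + 25.5×0.01 + 25.5×0.08 + 9.9×0.01 + 7.6×0.27 + 4.8×0.40 + 36.9×0.53 = 26.085.
ᾱ = 26.085 / 115.6 = 0.2256.
−S·ln(1−ᾱ) = −115.6 × ln(1 − 0.2256) = 29.555.
V = 5 × 5.1 × 3.2 = 81.6 m³.
RT60 = 0.161 × 81.6 / 29.555 = 0.44 s.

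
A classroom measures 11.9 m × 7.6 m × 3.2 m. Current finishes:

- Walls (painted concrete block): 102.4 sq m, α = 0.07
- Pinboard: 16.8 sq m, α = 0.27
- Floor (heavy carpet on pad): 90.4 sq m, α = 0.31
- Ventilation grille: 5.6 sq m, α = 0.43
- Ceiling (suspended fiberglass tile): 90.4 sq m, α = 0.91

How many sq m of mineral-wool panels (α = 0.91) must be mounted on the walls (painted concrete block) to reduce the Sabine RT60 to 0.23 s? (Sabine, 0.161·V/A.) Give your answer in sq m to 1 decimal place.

93.1

Total absorption A₁ = 102.4·0.07 + 16.8·0.27 + 90.4·0.31 + 5.6·0.43 + 90.4·0.91
  = 7.168 + 4.536 + 28.024 + 2.408 + 82.264 = 124.400 sq m sabins.
V = 289.408 m³. Target absorption A₂ = 0.161 × 289.408 / 0.23 = 202.586 sabins.
ΔA needed = 202.586 − 124.400 = 78.186 sabins.
Each sq m of panel replacing the walls (painted concrete block) adds (0.91 − 0.07) = 0.84 sabins.
Panel area = 78.186 / 0.84 = 93.1 sq m.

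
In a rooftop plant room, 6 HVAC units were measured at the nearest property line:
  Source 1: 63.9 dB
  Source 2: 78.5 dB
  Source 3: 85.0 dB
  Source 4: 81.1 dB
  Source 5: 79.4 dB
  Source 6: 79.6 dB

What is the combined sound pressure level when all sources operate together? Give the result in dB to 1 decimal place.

88.4 dB

Sum in the linear (power) domain: Σ 10^(Lᵢ/10) = 10^(63.9/10) + 10^(78.5/10) + 10^(85.0/10) + 10^(81.1/10) + 10^(79.4/10) + 10^(79.6/10) = 6.966e+08.
Back to dB: 10·log₁₀ Σ = 88.4 dB.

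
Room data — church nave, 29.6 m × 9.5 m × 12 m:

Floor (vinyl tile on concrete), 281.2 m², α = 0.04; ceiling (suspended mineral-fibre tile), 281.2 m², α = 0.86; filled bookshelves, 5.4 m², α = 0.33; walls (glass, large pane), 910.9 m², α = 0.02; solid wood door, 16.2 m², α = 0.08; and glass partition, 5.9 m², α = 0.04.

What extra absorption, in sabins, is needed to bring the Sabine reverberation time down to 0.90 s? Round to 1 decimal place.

Summing Sᵢαᵢ: 11.248 + 241.832 + 1.782 + 18.218 + 1.296 + 0.236 → A₁ = 274.612 sabins.
Target A₂ = 0.161·3374.4/0.90 = 603.643 sabins (V = 3374.4 m³).
Additional absorption ΔA = 603.643 − 274.612 = 329.0 sabins.

329.0 sabins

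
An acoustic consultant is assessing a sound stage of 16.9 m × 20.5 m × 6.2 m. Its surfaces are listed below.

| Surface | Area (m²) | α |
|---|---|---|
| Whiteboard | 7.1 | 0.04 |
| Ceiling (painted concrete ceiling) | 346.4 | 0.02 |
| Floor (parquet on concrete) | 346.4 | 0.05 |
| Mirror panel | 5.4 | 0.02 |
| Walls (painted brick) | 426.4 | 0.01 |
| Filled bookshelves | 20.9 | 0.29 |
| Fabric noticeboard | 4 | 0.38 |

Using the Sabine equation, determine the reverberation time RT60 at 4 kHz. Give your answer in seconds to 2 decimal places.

Total absorption A = 7.1·0.04 + 346.4·0.02 + 346.4·0.05 + 5.4·0.02 + 426.4·0.01 + 20.9·0.29 + 4·0.38
  = 0.284 + 6.928 + 17.320 + 0.108 + 4.264 + 6.061 + 1.520 = 36.485 m² sabins.
V = 16.9·20.5·6.2 = 2147.99 m³.
T = 0.161 V/A = 0.161·2147.99/36.485 = 9.48 s.

9.48 sec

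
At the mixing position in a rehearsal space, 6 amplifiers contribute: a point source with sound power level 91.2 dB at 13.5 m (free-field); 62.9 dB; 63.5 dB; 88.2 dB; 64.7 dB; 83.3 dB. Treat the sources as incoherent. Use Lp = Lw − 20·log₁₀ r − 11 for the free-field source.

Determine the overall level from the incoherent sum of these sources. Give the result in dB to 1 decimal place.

Source at 13.5 m: Lp = 91.2 − 20·log₁₀(13.5) − 11 = 57.6 dB.
Σ 10^(Lᵢ/10) = 8.822e+08.
Back to dB: 10·log₁₀ Σ = 89.5 dB.

89.5 dB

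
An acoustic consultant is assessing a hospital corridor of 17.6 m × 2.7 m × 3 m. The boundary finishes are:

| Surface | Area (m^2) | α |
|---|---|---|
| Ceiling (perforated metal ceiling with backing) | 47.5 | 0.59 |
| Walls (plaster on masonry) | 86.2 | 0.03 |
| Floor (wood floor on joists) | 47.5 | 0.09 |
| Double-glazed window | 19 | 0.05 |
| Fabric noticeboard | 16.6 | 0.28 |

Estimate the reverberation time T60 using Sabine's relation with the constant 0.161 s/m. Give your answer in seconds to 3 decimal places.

Summing Sᵢαᵢ: 28.025 + 2.586 + 4.275 + 0.950 + 4.648 → A = 40.484 sabins.
Room volume: 142.56 m³.
Sabine: RT60 = 0.161 × 142.56 / 40.484 = 0.567 s.

0.567 s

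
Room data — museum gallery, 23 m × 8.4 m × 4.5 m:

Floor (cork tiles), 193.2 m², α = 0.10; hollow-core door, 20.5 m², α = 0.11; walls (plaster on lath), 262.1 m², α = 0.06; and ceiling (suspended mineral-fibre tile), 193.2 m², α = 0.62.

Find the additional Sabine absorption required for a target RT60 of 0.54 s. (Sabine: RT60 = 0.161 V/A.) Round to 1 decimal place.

102.1 sabins

Summing Sᵢαᵢ: 19.320 + 2.255 + 15.726 + 119.784 → A₁ = 157.085 sabins.
V = 869.4 m³. Required absorption A₂ = 0.161 × 869.4 / 0.54 = 259.210 sabins.
Additional absorption ΔA = 259.210 − 157.085 = 102.1 sabins.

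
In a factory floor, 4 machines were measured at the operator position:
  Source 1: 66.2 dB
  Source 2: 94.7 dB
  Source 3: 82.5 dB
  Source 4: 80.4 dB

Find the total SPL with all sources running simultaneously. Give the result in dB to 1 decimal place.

Sum in the linear (power) domain: Σ 10^(Lᵢ/10) = 10^(66.2/10) + 10^(94.7/10) + 10^(82.5/10) + 10^(80.4/10) = 3.243e+09.
Back to dB: 10·log₁₀ Σ = 95.1 dB.

95.1 dB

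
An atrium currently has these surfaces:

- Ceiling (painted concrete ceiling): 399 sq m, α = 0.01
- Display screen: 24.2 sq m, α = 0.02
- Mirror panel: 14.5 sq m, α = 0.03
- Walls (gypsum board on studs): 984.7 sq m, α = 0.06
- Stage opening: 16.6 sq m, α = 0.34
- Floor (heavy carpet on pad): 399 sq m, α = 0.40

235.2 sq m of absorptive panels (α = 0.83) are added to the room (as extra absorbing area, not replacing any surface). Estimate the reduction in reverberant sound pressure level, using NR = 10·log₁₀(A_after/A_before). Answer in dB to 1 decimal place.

Equivalent absorption area: A_before = 399·0.01 + 24.2·0.02 + 14.5·0.03 + 984.7·0.06 + 16.6·0.34 + 399·0.40 = 229.235 sq m.
Treatment contributes 235.2·0.83 = 195.216 sabins.
New total A_after = 424.451 sabins.
NR = 10·log₁₀(424.451/229.235) = 2.7 dB.

2.7 dB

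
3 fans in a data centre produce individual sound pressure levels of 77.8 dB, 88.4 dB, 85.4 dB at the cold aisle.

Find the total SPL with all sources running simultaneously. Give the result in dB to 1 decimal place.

90.4 dB

Converting to relative power and adding: 10^(77.8/10) + 10^(88.4/10) + 10^(85.4/10) = 1.099e+09.
Back to dB: 10·log₁₀ Σ = 90.4 dB.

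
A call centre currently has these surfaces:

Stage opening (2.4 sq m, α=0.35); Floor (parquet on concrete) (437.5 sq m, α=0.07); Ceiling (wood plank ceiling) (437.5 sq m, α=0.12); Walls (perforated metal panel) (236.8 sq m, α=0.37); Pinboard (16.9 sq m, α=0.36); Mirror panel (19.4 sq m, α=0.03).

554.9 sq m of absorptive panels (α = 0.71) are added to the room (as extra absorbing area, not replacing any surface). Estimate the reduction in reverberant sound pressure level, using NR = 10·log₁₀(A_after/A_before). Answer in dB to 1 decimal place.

Total absorption A_before = 2.4×0.35 + 437.5×0.07 + 437.5×0.12 + 236.8×0.37 + 16.9×0.36 + 19.4×0.03
  = 0.840 + 30.625 + 52.500 + 87.616 + 6.084 + 0.582 = 178.247 sq m sabins.
Added absorption = 554.9 × 0.71 = 393.979 sabins.
A_after = 178.247 + 393.979 = 572.226 sabins.
Reduction = 10 log₁₀(A_after/A_before) = 10 log₁₀(3.2103) = 5.1 dB.

5.1 dB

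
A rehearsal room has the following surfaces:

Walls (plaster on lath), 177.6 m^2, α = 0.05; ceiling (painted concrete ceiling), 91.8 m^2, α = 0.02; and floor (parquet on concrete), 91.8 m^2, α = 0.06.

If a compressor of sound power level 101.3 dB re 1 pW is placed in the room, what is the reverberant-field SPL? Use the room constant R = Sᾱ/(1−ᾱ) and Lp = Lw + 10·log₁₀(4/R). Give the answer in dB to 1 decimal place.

Σ(Sᵢαᵢ) = 177.6×0.05 + 91.8×0.02 + 91.8×0.06 = 16.224; total area S = 361.2 m^2.
ᾱ = 16.224/361.2 = 0.0449; R = Sᾱ/(1−ᾱ) = 16.224/(1−0.0449) = 16.987 m^2.
Lp = 101.3 + 10·log₁₀(4/16.987) = 101.3 + (-6.28) = 95.0 dB.

95.0 dB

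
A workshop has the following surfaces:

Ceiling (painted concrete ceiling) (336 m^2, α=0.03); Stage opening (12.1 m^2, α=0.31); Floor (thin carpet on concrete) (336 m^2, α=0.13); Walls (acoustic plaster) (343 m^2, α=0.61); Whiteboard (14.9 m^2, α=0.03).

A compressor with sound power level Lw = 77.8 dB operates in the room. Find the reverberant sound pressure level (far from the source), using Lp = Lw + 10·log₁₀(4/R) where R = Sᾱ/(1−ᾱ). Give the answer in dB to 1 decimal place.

A = 267.188 sabins; S = 1042.0 m^2.
ᾱ = 267.188/1042.0 = 0.2564; R = Sᾱ/(1−ᾱ) = 267.188/(1−0.2564) = 359.317 m^2.
Lp = Lw + 10 log₁₀(4/R) = 77.8 -19.53 = 58.3 dB.

58.3 dB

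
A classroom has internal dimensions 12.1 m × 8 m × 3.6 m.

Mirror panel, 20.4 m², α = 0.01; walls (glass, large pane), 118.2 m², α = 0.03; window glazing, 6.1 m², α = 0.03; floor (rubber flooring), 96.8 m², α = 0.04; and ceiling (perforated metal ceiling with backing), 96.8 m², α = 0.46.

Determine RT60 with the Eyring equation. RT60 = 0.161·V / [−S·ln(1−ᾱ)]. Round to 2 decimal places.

Total surface area S = 20.4 + 118.2 + 6.1 + 96.8 + 96.8 = 338.3 m².
Absorption A = 20.4×0.01 + 118.2×0.03 + 6.1×0.03 + 96.8×0.04 + 96.8×0.46 = 52.333 sabins.
Mean coefficient ᾱ = A/S = 0.1547.
Eyring denominator: −S ln(1−ᾱ) = 56.856.
V = 12.1 × 8 × 3.6 = 348.48 m³.
T = 0.161·V/[−S·ln(1−ᾱ)] = 0.161·348.48/56.856 = 0.99 s.

0.99 s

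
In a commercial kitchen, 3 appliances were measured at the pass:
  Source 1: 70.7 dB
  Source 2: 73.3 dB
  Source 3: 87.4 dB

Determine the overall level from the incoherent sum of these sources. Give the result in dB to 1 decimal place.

Sum in the linear (power) domain: Σ 10^(Lᵢ/10) = 10^(70.7/10) + 10^(73.3/10) + 10^(87.4/10) = 5.827e+08.
L_total = 10·log₁₀(5.827e+08) = 87.7 dB.

87.7 dB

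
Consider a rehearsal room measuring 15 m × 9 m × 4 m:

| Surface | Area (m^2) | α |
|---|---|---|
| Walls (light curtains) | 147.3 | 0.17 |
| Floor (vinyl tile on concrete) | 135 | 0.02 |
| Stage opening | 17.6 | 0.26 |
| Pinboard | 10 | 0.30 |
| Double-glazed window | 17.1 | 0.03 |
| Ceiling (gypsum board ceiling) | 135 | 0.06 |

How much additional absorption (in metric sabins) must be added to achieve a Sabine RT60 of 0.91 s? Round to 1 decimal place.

51.6 sabins

A₁ = Σ Sᵢαᵢ = 147.3·0.17 + 135·0.02 + 17.6·0.26 + 10·0.30 + 17.1·0.03 + 135·0.06 = 43.930 sabins.
For T = 0.91 s, need A₂ = 0.161·V/T = 0.161·540/0.91 = 95.538 sabins.
ΔA = A₂ − A₁ = 95.538 − 43.930 = 51.6 sabins.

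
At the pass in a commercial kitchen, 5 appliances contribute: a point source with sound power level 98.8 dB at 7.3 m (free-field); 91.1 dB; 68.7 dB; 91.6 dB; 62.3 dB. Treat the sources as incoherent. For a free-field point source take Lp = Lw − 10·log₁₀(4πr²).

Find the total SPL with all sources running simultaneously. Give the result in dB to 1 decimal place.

94.4 dB

Source at 7.3 m: Lp = 98.8 − 10·log₁₀(4π·7.3²) = 98.8 − 10·log₁₀(669.662) = 70.5 dB.
Sum in the linear (power) domain: Σ 10^(Lᵢ/10) = 10^(70.5/10) + 10^(91.1/10) + 10^(68.7/10) + 10^(91.6/10) + 10^(62.3/10) = 2.754e+09.
Back to dB: 10·log₁₀ Σ = 94.4 dB.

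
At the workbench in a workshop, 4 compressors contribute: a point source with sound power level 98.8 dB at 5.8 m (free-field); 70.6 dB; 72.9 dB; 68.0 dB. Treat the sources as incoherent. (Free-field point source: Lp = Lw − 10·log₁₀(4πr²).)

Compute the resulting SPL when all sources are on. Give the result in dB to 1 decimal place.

77.4 dB

Source at 5.8 m: Lp = 98.8 − 10·log₁₀(4π·5.8²) = 98.8 − 10·log₁₀(422.733) = 72.5 dB.
Σ 10^(Lᵢ/10) = 5.507e+07.
L_total = 10·log₁₀(5.507e+07) = 77.4 dB.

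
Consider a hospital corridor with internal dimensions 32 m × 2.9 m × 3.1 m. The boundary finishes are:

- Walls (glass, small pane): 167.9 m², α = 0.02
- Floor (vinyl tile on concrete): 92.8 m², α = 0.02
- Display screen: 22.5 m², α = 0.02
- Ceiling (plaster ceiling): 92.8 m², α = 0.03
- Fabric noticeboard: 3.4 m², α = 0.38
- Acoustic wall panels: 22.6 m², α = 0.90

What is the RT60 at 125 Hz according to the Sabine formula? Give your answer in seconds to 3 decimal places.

1.540 seconds

Equivalent absorption area: A = 167.9·0.02 + 92.8·0.02 + 22.5·0.02 + 92.8·0.03 + 3.4·0.38 + 22.6·0.90 = 30.080 m².
V = 32·2.9·3.1 = 287.68 m³.
Sabine: RT60 = 0.161 × 287.68 / 30.080 = 1.540 s.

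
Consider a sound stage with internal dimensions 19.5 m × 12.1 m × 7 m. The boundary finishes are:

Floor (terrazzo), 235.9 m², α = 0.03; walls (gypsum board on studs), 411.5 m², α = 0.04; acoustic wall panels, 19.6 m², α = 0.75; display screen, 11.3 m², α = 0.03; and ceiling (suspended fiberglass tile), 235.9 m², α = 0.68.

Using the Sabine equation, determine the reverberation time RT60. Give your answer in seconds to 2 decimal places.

1.34 seconds

Summing Sᵢαᵢ: 7.077 + 16.460 + 14.700 + 0.339 + 160.412 → A = 198.988 sabins.
V = 19.5·12.1·7 = 1651.65 m³.
T = 0.161 V/A = 0.161·1651.65/198.988 = 1.34 s.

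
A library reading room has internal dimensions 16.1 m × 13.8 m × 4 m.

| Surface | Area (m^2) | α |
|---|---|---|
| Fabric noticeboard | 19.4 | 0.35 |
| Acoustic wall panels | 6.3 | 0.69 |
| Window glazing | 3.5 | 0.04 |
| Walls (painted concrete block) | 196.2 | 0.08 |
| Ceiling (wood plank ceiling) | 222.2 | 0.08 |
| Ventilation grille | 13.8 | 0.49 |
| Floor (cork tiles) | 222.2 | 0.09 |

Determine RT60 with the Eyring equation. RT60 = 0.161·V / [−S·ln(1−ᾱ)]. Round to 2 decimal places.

1.89 s

Total surface area S = 19.4 + 6.3 + 3.5 + 196.2 + 222.2 + 13.8 + 222.2 = 683.6 m^2.
Σ(Sᵢαᵢ) = 19.4×0.35 + 6.3×0.69 + 3.5×0.04 + 196.2×0.08 + 222.2×0.08 + 13.8×0.49 + 222.2×0.09 = 71.509.
Mean coefficient ᾱ = A/S = 0.1046.
Eyring denominator: −S ln(1−ᾱ) = 75.527.
V = 16.1 × 13.8 × 4 = 888.72 m³.
T = 0.161·V/[−S·ln(1−ᾱ)] = 0.161·888.72/75.527 = 1.89 s.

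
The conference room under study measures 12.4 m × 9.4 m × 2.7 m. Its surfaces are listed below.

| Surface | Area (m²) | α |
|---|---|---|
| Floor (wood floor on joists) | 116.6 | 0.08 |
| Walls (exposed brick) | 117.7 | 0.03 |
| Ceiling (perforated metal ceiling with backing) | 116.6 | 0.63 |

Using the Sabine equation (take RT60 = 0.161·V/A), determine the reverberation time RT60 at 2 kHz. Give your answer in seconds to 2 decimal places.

Equivalent absorption area: A = 116.6*0.08 + 117.7*0.03 + 116.6*0.63 = 86.317 m².
Room volume: 314.712 m³.
Sabine: RT60 = 0.161 × 314.712 / 86.317 = 0.59 s.

0.59 s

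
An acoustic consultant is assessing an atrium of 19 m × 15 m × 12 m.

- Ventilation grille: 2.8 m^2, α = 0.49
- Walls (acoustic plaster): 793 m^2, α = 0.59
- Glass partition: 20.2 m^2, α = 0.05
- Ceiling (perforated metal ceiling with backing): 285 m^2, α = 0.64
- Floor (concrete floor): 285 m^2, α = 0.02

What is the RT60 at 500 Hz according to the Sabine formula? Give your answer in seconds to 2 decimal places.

A = Σ Sᵢαᵢ = 2.8·0.49 + 793·0.59 + 20.2·0.05 + 285·0.64 + 285·0.02 = 658.352 sabins.
Room volume: 3420 m³.
Sabine: RT60 = 0.161 × 3420 / 658.352 = 0.84 s.

0.84 sec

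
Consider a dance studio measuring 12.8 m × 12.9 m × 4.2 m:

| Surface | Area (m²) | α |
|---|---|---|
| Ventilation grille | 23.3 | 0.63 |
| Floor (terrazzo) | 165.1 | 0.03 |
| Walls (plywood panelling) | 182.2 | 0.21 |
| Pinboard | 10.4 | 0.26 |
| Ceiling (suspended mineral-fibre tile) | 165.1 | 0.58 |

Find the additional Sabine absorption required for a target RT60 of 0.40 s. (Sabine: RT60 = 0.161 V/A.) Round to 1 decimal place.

Summing Sᵢαᵢ: 14.679 + 4.953 + 38.262 + 2.704 + 95.758 → A₁ = 156.356 sabins.
Target A₂ = 0.161·693.504/0.40 = 279.135 sabins (V = 693.504 m³).
ΔA = A₂ − A₁ = 279.135 − 156.356 = 122.8 sabins.

122.8 sabins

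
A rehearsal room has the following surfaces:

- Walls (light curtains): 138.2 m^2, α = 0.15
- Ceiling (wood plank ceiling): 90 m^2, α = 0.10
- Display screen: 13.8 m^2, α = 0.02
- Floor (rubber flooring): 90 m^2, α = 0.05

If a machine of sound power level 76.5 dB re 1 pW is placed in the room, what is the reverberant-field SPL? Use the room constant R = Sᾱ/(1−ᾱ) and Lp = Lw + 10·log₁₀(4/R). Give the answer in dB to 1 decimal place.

A = 34.506 sabins; S = 332.0 m^2.
ᾱ = 34.506/332.0 = 0.1039; R = Sᾱ/(1−ᾱ) = 34.506/(1−0.1039) = 38.507 m^2.
Lp = 76.5 + 10·log₁₀(4/38.507) = 76.5 + (-9.83) = 66.7 dB.

66.7 dB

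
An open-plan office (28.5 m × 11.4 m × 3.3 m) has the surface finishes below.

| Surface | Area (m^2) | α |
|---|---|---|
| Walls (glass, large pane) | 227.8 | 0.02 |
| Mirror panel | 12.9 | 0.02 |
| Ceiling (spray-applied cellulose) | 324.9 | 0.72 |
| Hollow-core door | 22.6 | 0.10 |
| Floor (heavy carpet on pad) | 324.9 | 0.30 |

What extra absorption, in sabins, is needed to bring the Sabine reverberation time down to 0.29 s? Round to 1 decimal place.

Summing Sᵢαᵢ: 4.556 + 0.258 + 233.928 + 2.260 + 97.470 → A₁ = 338.472 sabins.
Target A₂ = 0.161·1072.17/0.29 = 595.239 sabins (V = 1072.17 m³).
Shortfall: 595.239 − 338.472 = 256.8 sabins.

256.8 sabins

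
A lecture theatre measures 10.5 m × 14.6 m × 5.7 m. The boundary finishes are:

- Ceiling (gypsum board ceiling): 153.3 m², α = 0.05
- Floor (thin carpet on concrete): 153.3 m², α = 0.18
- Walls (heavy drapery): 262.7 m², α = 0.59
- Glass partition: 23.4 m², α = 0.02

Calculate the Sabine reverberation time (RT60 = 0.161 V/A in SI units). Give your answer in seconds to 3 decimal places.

0.738 s

A = Σ Sᵢαᵢ = 153.3·0.05 + 153.3·0.18 + 262.7·0.59 + 23.4·0.02 = 190.720 sabins.
Room volume: 873.81 m³.
T = 0.161 V/A = 0.161·873.81/190.720 = 0.738 s.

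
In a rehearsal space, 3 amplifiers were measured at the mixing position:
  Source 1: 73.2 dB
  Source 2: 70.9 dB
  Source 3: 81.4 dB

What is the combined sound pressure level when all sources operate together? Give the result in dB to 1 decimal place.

Sum in the linear (power) domain: Σ 10^(Lᵢ/10) = 10^(73.2/10) + 10^(70.9/10) + 10^(81.4/10) = 1.712e+08.
Back to dB: 10·log₁₀ Σ = 82.3 dB.

82.3 dB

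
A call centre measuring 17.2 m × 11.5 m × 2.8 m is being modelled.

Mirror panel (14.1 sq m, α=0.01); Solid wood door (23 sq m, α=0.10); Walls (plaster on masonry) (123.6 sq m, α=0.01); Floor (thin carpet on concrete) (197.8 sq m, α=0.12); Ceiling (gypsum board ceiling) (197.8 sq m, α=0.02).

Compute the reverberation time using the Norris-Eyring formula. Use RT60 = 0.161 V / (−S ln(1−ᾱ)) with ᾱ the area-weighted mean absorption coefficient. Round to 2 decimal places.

2.76 sec

S = Σ Sᵢ = 556.3 sq m.
Σ(Sᵢαᵢ) = 14.1×0.01 + 23×0.10 + 123.6×0.01 + 197.8×0.12 + 197.8×0.02 = 31.369.
Mean coefficient ᾱ = A/S = 0.0564.
−S·ln(1−ᾱ) = −556.3 × ln(1 − 0.0564) = 32.295.
V = 17.2 × 11.5 × 2.8 = 553.84 m³.
T = 0.161·V/[−S·ln(1−ᾱ)] = 0.161·553.84/32.295 = 2.76 s.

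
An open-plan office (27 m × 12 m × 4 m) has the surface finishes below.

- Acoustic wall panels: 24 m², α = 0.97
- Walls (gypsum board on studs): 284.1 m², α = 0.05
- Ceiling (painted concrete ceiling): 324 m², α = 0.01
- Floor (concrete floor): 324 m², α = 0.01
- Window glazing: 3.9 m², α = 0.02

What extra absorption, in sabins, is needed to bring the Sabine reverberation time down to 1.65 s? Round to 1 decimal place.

82.4 sabins

Total absorption A₁ = 24×0.97 + 284.1×0.05 + 324×0.01 + 324×0.01 + 3.9×0.02
  = 23.280 + 14.205 + 3.240 + 3.240 + 0.078 = 44.043 m² sabins.
Target A₂ = 0.161·1296/1.65 = 126.458 sabins (V = 1296 m³).
Shortfall: 126.458 − 44.043 = 82.4 sabins.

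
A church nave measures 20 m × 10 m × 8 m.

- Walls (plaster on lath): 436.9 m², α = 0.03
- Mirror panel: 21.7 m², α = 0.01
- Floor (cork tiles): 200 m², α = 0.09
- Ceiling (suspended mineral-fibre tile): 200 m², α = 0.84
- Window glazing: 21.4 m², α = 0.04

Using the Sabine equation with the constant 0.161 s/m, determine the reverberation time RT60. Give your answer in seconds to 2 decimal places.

1.29 seconds

Summing Sᵢαᵢ: 13.107 + 0.217 + 18.000 + 168.000 + 0.856 → A = 200.180 sabins.
Volume V = 20 × 10 × 8 = 1600 m³.
T = 0.161 V/A = 0.161·1600/200.180 = 1.29 s.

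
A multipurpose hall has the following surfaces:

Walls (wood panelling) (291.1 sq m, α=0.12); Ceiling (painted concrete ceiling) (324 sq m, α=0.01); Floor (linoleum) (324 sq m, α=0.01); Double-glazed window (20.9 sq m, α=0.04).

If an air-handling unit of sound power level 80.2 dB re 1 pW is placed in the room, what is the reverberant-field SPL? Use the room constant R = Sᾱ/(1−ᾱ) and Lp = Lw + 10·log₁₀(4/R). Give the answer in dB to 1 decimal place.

69.8 dB

Σ(Sᵢαᵢ) = 291.1·0.12 + 324·0.01 + 324·0.01 + 20.9·0.04 = 42.248; total area S = 960.0 sq m.
ᾱ = 42.248/960.0 = 0.0440; R = Sᾱ/(1−ᾱ) = 42.248/(1−0.0440) = 44.192 sq m.
Lp = Lw + 10 log₁₀(4/R) = 80.2 -10.43 = 69.8 dB.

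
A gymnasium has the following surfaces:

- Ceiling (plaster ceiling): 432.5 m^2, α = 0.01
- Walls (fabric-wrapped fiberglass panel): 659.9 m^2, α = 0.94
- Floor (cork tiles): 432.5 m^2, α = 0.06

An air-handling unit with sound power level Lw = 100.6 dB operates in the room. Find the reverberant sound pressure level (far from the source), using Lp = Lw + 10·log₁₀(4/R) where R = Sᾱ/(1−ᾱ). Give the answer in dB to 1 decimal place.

76.1 dB

Σ(Sᵢαᵢ) = 432.5×0.01 + 659.9×0.94 + 432.5×0.06 = 650.581; total area S = 1524.9 m^2.
ᾱ = 650.581/1524.9 = 0.4266; R = Sᾱ/(1−ᾱ) = 650.581/(1−0.4266) = 1134.602 m^2.
Lp = Lw + 10 log₁₀(4/R) = 100.6 -24.53 = 76.1 dB.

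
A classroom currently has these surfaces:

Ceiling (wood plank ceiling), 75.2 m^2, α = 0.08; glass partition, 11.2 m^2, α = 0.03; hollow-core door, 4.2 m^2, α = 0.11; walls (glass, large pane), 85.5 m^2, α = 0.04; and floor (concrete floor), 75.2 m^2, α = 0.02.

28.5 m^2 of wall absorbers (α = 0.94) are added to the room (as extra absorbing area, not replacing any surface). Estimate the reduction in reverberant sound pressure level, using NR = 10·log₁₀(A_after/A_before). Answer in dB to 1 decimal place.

5.2 dB

Equivalent absorption area: A_before = 75.2*0.08 + 11.2*0.03 + 4.2*0.11 + 85.5*0.04 + 75.2*0.02 = 11.738 m^2.
Treatment contributes 28.5·0.94 = 26.790 sabins.
New total A_after = 38.528 sabins.
NR = 10·log₁₀(38.528/11.738) = 5.2 dB.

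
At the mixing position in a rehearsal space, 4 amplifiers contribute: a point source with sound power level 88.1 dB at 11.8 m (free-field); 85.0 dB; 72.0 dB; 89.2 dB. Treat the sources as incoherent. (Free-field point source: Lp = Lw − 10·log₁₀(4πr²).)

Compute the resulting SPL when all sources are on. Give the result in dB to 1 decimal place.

Source at 11.8 m: Lp = 88.1 − 10·log₁₀(4π·11.8²) = 88.1 − 10·log₁₀(1749.741) = 55.7 dB.
Sum in the linear (power) domain: Σ 10^(Lᵢ/10) = 10^(55.7/10) + 10^(85.0/10) + 10^(72.0/10) + 10^(89.2/10) = 1.164e+09.
Back to dB: 10·log₁₀ Σ = 90.7 dB.

90.7 dB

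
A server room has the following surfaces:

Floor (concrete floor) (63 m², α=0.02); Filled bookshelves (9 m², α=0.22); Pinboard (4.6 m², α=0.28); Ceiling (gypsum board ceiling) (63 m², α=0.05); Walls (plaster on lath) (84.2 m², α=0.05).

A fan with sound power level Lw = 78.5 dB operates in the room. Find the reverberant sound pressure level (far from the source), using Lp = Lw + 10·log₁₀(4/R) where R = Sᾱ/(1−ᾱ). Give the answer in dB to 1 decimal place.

73.5 dB

A = 11.888 sabins; S = 223.8 m².
ᾱ = 0.0531, so room constant R = A/(1−ᾱ) = 12.555 m².
Lp = Lw + 10 log₁₀(4/R) = 78.5 -4.97 = 73.5 dB.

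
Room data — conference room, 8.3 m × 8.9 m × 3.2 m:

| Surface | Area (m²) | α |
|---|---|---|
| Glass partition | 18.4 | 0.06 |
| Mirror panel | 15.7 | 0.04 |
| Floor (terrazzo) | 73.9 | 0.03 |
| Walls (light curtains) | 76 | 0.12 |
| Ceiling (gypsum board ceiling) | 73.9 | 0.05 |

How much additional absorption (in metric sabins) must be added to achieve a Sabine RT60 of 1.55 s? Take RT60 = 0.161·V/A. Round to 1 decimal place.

Summing Sᵢαᵢ: 1.104 + 0.628 + 2.217 + 9.120 + 3.695 → A₁ = 16.764 sabins.
V = 236.384 m³. Required absorption A₂ = 0.161 × 236.384 / 1.55 = 24.553 sabins.
ΔA = A₂ − A₁ = 24.553 − 16.764 = 7.8 sabins.

7.8 sabins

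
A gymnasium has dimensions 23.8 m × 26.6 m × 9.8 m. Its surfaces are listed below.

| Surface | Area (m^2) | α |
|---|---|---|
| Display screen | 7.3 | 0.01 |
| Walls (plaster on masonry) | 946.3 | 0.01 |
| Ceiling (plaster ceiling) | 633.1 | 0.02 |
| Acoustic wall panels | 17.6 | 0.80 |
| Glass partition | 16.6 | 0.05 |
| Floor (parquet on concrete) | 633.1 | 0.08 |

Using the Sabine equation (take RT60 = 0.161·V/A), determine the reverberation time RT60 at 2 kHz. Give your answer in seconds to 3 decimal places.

11.382 sec

Equivalent absorption area: A = 7.3*0.01 + 946.3*0.01 + 633.1*0.02 + 17.6*0.80 + 16.6*0.05 + 633.1*0.08 = 87.756 m^2.
Volume V = 23.8 × 26.6 × 9.8 = 6204.184 m³.
Sabine: RT60 = 0.161 × 6204.184 / 87.756 = 11.382 s.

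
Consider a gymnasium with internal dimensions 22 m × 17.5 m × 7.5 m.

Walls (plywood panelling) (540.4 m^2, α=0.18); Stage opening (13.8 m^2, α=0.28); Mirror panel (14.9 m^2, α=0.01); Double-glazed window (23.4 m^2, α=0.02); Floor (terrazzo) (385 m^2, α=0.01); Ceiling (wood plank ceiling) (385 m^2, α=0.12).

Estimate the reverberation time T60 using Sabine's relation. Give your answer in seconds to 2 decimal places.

Equivalent absorption area: A = 540.4*0.18 + 13.8*0.28 + 14.9*0.01 + 23.4*0.02 + 385*0.01 + 385*0.12 = 151.803 m^2.
Room volume: 2887.5 m³.
RT60 = 0.161 · V / A = 0.161 × 2887.5 / 151.803 = 3.06 s.

3.06 s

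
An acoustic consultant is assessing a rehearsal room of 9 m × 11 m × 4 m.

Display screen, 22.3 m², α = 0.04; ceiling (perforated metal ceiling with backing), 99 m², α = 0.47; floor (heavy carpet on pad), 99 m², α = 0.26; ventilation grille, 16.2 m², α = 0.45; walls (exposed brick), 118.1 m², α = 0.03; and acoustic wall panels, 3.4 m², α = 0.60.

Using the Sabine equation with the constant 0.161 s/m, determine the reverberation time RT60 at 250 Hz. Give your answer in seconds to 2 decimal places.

0.74 seconds

Total absorption A = 22.3·0.04 + 99·0.47 + 99·0.26 + 16.2·0.45 + 118.1·0.03 + 3.4·0.60
  = 0.892 + 46.530 + 25.740 + 7.290 + 3.543 + 2.040 = 86.035 m² sabins.
Room volume: 396 m³.
T = 0.161 V/A = 0.161·396/86.035 = 0.74 s.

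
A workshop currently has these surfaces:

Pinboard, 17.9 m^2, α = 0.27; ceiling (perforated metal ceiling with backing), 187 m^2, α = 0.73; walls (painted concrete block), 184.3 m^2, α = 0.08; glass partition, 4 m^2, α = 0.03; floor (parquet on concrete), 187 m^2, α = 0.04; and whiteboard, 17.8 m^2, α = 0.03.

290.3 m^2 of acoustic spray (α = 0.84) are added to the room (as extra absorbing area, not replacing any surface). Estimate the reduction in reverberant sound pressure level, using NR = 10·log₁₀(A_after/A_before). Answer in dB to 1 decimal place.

4.0 dB

Equivalent absorption area: A_before = 17.9·0.27 + 187·0.73 + 184.3·0.08 + 4·0.03 + 187·0.04 + 17.8·0.03 = 164.221 m^2.
Treatment contributes 290.3·0.84 = 243.852 sabins.
A_after = 164.221 + 243.852 = 408.073 sabins.
NR = 10·log₁₀(408.073/164.221) = 4.0 dB.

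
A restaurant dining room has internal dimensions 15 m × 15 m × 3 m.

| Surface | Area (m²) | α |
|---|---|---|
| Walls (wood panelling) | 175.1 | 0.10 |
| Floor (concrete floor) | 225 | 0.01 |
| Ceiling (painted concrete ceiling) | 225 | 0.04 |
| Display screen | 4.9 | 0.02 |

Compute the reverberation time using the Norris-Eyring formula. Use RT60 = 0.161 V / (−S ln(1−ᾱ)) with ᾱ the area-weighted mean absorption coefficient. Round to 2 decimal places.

3.68 s

S = Σ Sᵢ = 630.0 m².
Σ(Sᵢαᵢ) = 175.1×0.10 + 225×0.01 + 225×0.04 + 4.9×0.02 = 28.858.
Mean coefficient ᾱ = A/S = 0.0458.
Eyring denominator: −S ln(1−ᾱ) = 29.536.
V = 15 × 15 × 3 = 675 m³.
RT60 = 0.161 × 675 / 29.536 = 3.68 s.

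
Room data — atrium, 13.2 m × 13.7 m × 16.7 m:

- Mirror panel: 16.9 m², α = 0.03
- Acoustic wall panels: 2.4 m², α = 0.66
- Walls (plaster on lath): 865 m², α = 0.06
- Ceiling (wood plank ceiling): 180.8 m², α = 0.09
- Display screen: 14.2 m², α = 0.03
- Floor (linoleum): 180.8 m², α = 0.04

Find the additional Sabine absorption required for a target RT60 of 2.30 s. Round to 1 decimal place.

Total absorption A₁ = 16.9*0.03 + 2.4*0.66 + 865*0.06 + 180.8*0.09 + 14.2*0.03 + 180.8*0.04
  = 0.507 + 1.584 + 51.900 + 16.272 + 0.426 + 7.232 = 77.921 m² sabins.
V = 3020.028 m³. Required absorption A₂ = 0.161 × 3020.028 / 2.30 = 211.402 sabins.
Additional absorption ΔA = 211.402 − 77.921 = 133.5 sabins.

133.5 sabins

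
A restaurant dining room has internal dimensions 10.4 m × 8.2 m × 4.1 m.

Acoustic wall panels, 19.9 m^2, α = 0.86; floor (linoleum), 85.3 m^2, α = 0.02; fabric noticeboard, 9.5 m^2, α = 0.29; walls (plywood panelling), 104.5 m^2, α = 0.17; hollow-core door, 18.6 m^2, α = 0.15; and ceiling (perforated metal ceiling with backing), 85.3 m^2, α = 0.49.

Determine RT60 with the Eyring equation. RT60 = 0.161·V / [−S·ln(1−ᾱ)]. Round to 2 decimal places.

S = Σ Sᵢ = 323.1 m^2.
Absorption A = 19.9×0.86 + 85.3×0.02 + 9.5×0.29 + 104.5×0.17 + 18.6×0.15 + 85.3×0.49 = 83.927 sabins.
Mean coefficient ᾱ = A/S = 0.2598.
Eyring denominator: −S ln(1−ᾱ) = 97.200.
V = 10.4 × 8.2 × 4.1 = 349.648 m³.
RT60 = 0.161 × 349.648 / 97.200 = 0.58 s.

0.58 s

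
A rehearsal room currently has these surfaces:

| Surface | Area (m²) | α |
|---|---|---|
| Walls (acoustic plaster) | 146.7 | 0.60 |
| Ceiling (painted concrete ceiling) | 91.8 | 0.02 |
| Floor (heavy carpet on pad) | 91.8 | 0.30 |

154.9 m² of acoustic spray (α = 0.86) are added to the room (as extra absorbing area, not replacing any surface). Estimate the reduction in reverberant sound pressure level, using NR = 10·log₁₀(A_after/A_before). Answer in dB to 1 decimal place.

Summing Sᵢαᵢ: 88.020 + 1.836 + 27.540 → A_before = 117.396 sabins.
Added absorption = 154.9 × 0.86 = 133.214 sabins.
New total A_after = 250.610 sabins.
NR = 10·log₁₀(250.610/117.396) = 3.3 dB.

3.3 dB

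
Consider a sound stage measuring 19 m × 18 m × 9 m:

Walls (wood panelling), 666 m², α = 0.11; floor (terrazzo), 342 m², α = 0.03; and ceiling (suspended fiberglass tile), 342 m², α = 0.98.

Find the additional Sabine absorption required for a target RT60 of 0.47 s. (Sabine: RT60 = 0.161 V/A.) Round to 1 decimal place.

635.7 sabins

A₁ = Σ Sᵢαᵢ = 666×0.11 + 342×0.03 + 342×0.98 = 418.680 sabins.
Target A₂ = 0.161·3078/0.47 = 1054.379 sabins (V = 3078 m³).
ΔA = A₂ − A₁ = 1054.379 − 418.680 = 635.7 sabins.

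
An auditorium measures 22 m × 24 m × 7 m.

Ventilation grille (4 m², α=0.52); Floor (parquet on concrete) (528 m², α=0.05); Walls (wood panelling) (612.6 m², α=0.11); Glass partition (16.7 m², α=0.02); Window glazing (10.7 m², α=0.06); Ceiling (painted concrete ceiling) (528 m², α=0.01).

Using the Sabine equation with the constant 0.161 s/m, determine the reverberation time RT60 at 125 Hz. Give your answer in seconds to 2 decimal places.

Summing Sᵢαᵢ: 2.080 + 26.400 + 67.386 + 0.334 + 0.642 + 5.280 → A = 102.122 sabins.
Volume V = 22 × 24 × 7 = 3696 m³.
Sabine: RT60 = 0.161 × 3696 / 102.122 = 5.83 s.

5.83 s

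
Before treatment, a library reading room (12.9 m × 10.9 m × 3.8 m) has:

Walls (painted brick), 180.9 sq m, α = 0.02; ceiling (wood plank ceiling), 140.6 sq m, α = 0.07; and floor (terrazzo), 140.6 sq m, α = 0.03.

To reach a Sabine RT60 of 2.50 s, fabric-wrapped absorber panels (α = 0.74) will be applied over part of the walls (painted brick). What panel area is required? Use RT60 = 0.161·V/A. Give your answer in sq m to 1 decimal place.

23.2

Total absorption A₁ = 180.9*0.02 + 140.6*0.07 + 140.6*0.03
  = 3.618 + 9.842 + 4.218 = 17.678 sq m sabins.
Required A₂ = 0.161·534.318/2.50 = 34.410 sabins.
ΔA needed = 34.410 − 17.678 = 16.732 sabins.
Net gain per sq m: Δα = 0.74 − 0.02 = 0.72.
Area = ΔA/Δα = 16.732/0.72 = 23.2 sq m.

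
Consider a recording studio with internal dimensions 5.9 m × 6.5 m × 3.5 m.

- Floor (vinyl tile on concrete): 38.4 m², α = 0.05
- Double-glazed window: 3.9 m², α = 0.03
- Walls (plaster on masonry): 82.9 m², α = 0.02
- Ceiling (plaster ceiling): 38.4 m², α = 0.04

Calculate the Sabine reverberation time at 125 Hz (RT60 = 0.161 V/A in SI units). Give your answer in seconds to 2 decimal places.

4.13 sec

A = Σ Sᵢαᵢ = 38.4×0.05 + 3.9×0.03 + 82.9×0.02 + 38.4×0.04 = 5.231 sabins.
V = 5.9·6.5·3.5 = 134.225 m³.
T = 0.161 V/A = 0.161·134.225/5.231 = 4.13 s.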